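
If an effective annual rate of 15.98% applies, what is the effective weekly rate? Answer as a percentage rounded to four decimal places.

The per-week rate i satisfies (1 + i)^52 = 1 + 0.1598.
i = 1.1598^(1/52) − 1 = 0.0028550 = 0.2855%.

0.2855%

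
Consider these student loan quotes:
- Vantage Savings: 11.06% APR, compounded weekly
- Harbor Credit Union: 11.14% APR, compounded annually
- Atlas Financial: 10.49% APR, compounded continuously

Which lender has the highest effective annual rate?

Vantage Savings: (1 + 0.1106/52)^52 − 1 = 11.682%
Harbor Credit Union: compounded annually, EAR = 11.140%
Atlas Financial: e^0.1049 − 1 = 11.060%
The highest effective annual rate is Vantage Savings at 11.682%.

Vantage Savings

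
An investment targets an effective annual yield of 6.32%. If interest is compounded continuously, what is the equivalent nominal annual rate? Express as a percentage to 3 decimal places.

6.128%

Continuous: nominal r satisfies e^r − 1 = 0.0632.
r = ln(1 + 0.0632) = ln(1.0632) = 0.061283 = 6.128%.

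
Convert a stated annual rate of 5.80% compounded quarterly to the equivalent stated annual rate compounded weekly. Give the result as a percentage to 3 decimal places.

5.762%

EAR = (1 + 0.0580/4)^4 − 1 = 0.059274.
Solve (1 + r/52)^52 = 1.059274: r/52 = 1.059274^(1/52) − 1 = 0.001108, so r = 0.057615 = 5.762%.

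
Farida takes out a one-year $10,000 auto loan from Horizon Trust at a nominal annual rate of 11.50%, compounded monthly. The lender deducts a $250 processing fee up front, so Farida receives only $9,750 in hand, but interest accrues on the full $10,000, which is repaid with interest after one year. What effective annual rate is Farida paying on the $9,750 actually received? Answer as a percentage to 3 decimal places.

15.001%

Amount owed after one year: 10,000 × (1 + 0.1150/12)^12 = 10,000 × 1.121259 = $11,212.59.
Effective rate on net proceeds: 11,212.59 / 9,750 − 1 = 0.150010 = 15.001%.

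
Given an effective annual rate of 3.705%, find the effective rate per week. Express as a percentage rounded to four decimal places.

0.0700%

The per-week rate i satisfies (1 + i)^52 = 1 + 0.03705.
i = 1.03705^(1/52) − 1 = 0.0006999 = 0.0700%.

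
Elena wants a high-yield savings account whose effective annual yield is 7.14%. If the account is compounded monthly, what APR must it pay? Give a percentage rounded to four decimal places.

6.9165%

(1 + r/12)^12 − 1 = 0.0714, so 1 + r/12 = 1.0714^(1/12).
r/12 = 0.005764, so r = 0.069165 = 6.9165%.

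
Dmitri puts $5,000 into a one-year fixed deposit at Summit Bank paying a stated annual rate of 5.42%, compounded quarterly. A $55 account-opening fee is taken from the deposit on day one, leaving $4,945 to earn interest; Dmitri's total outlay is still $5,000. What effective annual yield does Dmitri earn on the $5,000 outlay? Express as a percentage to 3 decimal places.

Value after one year: 4,945 × (1 + 0.0542/4)^4 = 4,945 × 1.055312 = $5,218.52.
Effective yield on the $5,000 outlay: 5,218.52 / 5,000 − 1 = 0.043703 = 4.370%.

4.370%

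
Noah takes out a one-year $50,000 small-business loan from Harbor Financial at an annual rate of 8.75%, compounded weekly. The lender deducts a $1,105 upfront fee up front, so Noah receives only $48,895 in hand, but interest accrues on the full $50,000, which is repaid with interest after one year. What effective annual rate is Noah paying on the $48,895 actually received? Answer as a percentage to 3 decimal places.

11.603%

Amount owed after one year: 50,000 × (1 + 0.0875/52)^52 = 50,000 × 1.091362 = $54,568.10.
Effective rate on net proceeds: 54,568.10 / 48,895 − 1 = 0.116026 = 11.603%.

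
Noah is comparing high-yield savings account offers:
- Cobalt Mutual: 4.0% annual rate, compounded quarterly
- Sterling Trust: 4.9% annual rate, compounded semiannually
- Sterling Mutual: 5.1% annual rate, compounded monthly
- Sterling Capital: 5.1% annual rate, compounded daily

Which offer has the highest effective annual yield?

Cobalt Mutual: (1 + 0.040/4)^4 − 1 = 4.060%
Sterling Trust: (1 + 0.049/2)^2 − 1 = 4.960%
Sterling Mutual: (1 + 0.051/12)^12 − 1 = 5.221%
Sterling Capital: (1 + 0.051/365)^365 − 1 = 5.232%
The highest effective annual rate is Sterling Capital at 5.232%.

Sterling Capital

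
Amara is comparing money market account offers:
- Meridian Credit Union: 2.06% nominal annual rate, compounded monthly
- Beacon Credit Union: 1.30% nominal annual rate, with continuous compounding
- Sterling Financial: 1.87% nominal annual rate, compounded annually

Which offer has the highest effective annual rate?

Meridian Credit Union: (1 + 0.0206/12)^12 − 1 = 2.080%
Beacon Credit Union: e^0.0130 − 1 = 1.308%
Sterling Financial: compounded annually, EAR = 1.870%
The highest effective annual rate is Meridian Credit Union at 2.080%.

Meridian Credit Union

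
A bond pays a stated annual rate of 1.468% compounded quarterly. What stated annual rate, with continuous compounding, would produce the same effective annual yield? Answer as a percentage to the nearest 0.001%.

EAR = (1 + 0.01468/4)^4 − 1 = 0.014761.
Equivalent continuous rate: r = ln(1 + 0.014761) = 0.014653 = 1.465%.

1.465%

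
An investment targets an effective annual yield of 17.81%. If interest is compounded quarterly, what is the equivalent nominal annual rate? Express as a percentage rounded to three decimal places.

(1 + r/4)^4 − 1 = 0.1781, so 1 + r/4 = 1.1781^(1/4).
r/4 = 0.041827, so r = 0.167307 = 16.731%.

16.731%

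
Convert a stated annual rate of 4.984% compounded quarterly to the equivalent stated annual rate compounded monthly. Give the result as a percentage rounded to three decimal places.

EAR = (1 + 0.04984/4)^4 − 1 = 0.050779.
Solve (1 + r/12)^12 = 1.050779: r/12 = 1.050779^(1/12) − 1 = 0.004136, so r = 0.049634 = 4.963%.

4.963%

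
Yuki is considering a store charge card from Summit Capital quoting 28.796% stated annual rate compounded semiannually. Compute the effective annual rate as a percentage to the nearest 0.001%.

EAR = (1 + 0.28796/2)^2 − 1.
= 1.308690 − 1 = 30.869%.

30.869%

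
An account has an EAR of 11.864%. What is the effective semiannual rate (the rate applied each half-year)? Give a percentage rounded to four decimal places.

5.7658%

The per-half-year rate i satisfies (1 + i)^2 = 1 + 0.11864.
i = 1.11864^(1/2) − 1 = 0.0576578 = 5.7658%.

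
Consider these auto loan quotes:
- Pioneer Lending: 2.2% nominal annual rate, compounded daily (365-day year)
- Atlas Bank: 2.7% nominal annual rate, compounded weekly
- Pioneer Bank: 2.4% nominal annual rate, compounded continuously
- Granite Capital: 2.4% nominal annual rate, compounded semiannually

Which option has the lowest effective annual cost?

Pioneer Lending

Pioneer Lending: (1 + 0.022/365)^365 − 1 = 2.224%
Atlas Bank: (1 + 0.027/52)^52 − 1 = 2.736%
Pioneer Bank: e^0.024 − 1 = 2.429%
Granite Capital: (1 + 0.024/2)^2 − 1 = 2.414%
The lowest effective annual rate is Pioneer Lending at 2.224%.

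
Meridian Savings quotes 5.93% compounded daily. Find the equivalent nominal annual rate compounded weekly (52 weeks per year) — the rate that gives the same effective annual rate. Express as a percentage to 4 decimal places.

EAR = (1 + 0.0593/365)^365 − 1 = 0.061088.
Solve (1 + r/52)^52 = 1.061088: r/52 = 1.061088^(1/52) − 1 = 0.001141, so r = 0.059329 = 5.9329%.

5.9329%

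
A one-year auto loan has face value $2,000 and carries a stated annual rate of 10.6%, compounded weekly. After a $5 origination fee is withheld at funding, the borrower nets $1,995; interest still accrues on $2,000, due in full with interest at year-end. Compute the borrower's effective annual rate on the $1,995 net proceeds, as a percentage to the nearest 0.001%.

Amount owed after one year: 2,000 × (1 + 0.106/52)^52 = 2,000 × 1.111702 = $2,223.40.
Effective rate on net proceeds: 2,223.40 / 1,995 − 1 = 0.114488 = 11.449%.

11.449%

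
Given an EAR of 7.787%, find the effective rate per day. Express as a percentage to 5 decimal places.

0.02055%

The per-day rate i satisfies (1 + i)^365 = 1 + 0.07787.
i = 1.07787^(1/365) − 1 = 0.0002055 = 0.02055%.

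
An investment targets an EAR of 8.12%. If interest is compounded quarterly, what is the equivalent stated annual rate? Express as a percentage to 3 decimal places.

(1 + r/4)^4 − 1 = 0.0812, so 1 + r/4 = 1.0812^(1/4).
r/4 = 0.019710, so r = 0.078838 = 7.884%.

7.884%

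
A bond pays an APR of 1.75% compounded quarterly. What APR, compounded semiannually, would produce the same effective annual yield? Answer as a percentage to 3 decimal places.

EAR = (1 + 0.0175/4)^4 − 1 = 0.017615.
Solve (1 + r/2)^2 = 1.017615: r/2 = 1.017615^(1/2) − 1 = 0.008769, so r = 0.017538 = 1.754%.

1.754%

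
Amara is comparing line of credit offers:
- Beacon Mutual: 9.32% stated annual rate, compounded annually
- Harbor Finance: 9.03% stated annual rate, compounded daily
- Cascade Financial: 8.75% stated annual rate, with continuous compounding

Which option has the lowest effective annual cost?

Beacon Mutual: compounded annually, EAR = 9.320%
Harbor Finance: (1 + 0.0903/365)^365 − 1 = 9.449%
Cascade Financial: e^0.0875 − 1 = 9.144%
The lowest effective annual rate is Cascade Financial at 9.144%.

Cascade Financial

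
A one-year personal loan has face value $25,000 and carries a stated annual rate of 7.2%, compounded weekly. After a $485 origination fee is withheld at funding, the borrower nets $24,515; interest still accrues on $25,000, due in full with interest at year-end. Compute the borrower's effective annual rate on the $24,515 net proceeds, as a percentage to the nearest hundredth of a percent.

Amount owed after one year: 25,000 × (1 + 0.072/52)^52 = 25,000 × 1.074602 = $26,865.05.
Effective rate on net proceeds: 26,865.05 / 24,515 − 1 = 0.095862 = 9.59%.

9.59%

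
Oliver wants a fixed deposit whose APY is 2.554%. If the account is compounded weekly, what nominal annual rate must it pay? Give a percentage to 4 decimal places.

(1 + r/52)^52 − 1 = 0.02554, so 1 + r/52 = 1.02554^(1/52).
r/52 = 0.000485, so r = 0.025225 = 2.5225%.

2.5225%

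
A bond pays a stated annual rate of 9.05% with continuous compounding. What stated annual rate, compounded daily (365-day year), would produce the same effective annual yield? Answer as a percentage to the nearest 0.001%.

9.051%

EAR under continuous compounding: e^0.0905 − 1 = 0.094722.
Solve (1 + r/365)^365 = 1.094722: r/365 = 1.094722^(1/365) − 1 = 0.000248, so r = 0.090511 = 9.051%.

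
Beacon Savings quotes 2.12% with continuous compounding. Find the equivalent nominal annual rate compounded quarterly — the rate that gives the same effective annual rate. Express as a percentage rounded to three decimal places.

EAR under continuous compounding: e^0.0212 − 1 = 0.021426.
Solve (1 + r/4)^4 = 1.021426: r/4 = 1.021426^(1/4) − 1 = 0.005314, so r = 0.021256 = 2.126%.

2.126%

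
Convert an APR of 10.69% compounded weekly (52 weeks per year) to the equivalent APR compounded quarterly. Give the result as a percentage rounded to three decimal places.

10.823%

EAR = (1 + 0.1069/52)^52 − 1 = 0.112701.
Solve (1 + r/4)^4 = 1.112701: r/4 = 1.112701^(1/4) − 1 = 0.027057, so r = 0.108229 = 10.823%.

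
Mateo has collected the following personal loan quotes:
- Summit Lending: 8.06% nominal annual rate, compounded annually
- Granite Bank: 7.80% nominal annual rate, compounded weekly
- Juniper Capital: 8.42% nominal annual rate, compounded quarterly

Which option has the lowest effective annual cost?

Summit Lending

Summit Lending: compounded annually, EAR = 8.060%
Granite Bank: (1 + 0.0780/52)^52 − 1 = 8.106%
Juniper Capital: (1 + 0.0842/4)^4 − 1 = 8.690%
The lowest effective annual rate is Summit Lending at 8.060%.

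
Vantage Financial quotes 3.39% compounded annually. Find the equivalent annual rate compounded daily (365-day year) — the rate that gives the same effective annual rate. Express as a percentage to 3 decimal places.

3.334%

Compounded annually, EAR = nominal = 0.033900.
Solve (1 + r/365)^365 = 1.033900: r/365 = 1.033900^(1/365) − 1 = 0.000091, so r = 0.033340 = 3.334%.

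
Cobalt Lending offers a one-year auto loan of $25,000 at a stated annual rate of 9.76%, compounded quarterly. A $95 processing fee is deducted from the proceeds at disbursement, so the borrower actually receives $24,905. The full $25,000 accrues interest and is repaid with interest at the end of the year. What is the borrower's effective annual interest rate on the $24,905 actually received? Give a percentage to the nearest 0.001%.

Amount owed after one year: 25,000 × (1 + 0.0976/4)^4 = 25,000 × 1.101231 = $27,530.77.
Effective rate on net proceeds: 27,530.77 / 24,905 − 1 = 0.105431 = 10.543%.

10.543%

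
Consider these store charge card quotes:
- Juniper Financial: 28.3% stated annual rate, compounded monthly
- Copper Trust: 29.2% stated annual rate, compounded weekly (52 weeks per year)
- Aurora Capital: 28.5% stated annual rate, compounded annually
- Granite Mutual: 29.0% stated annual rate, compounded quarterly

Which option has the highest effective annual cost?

Juniper Financial: (1 + 0.283/12)^12 − 1 = 32.275%
Copper Trust: (1 + 0.292/52)^52 − 1 = 33.801%
Aurora Capital: compounded annually, EAR = 28.500%
Granite Mutual: (1 + 0.290/4)^4 − 1 = 32.309%
The highest effective annual rate is Copper Trust at 33.801%.

Copper Trust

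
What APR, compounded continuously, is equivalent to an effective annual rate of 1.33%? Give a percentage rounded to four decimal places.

1.3212%

Continuous: nominal r satisfies e^r − 1 = 0.0133.
r = ln(1 + 0.0133) = ln(1.0133) = 0.013212 = 1.3212%.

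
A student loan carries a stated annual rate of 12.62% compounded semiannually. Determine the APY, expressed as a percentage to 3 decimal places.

EAR = (1 + 0.1262/2)^2 − 1.
= (1 + 0.063100)^2 − 1 = 1.130182 − 1 = 13.018%.

13.018%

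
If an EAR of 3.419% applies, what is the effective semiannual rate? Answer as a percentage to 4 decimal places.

1.6951%

The per-half-year rate i satisfies (1 + i)^2 = 1 + 0.03419.
i = 1.03419^(1/2) − 1 = 0.0169513 = 1.6951%.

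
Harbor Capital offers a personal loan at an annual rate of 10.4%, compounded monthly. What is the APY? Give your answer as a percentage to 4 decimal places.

10.9103%

EAR = (1 + 0.104/12)^12 − 1.
= (1 + 0.008667)^12 − 1 = 1.109103 − 1 = 10.9103%.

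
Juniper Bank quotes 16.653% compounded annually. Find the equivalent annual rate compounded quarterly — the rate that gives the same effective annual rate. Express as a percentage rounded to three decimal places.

15.704%

Compounded annually, EAR = nominal = 0.166530.
Solve (1 + r/4)^4 = 1.166530: r/4 = 1.166530^(1/4) − 1 = 0.039259, so r = 0.157038 = 15.704%.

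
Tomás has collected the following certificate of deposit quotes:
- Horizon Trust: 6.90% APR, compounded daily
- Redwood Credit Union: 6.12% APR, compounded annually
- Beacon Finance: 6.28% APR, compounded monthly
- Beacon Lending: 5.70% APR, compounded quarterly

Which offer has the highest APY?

Horizon Trust: (1 + 0.0690/365)^365 − 1 = 7.143%
Redwood Credit Union: compounded annually, EAR = 6.120%
Beacon Finance: (1 + 0.0628/12)^12 − 1 = 6.464%
Beacon Lending: (1 + 0.0570/4)^4 − 1 = 5.823%
The highest effective annual rate is Horizon Trust at 7.143%.

Horizon Trust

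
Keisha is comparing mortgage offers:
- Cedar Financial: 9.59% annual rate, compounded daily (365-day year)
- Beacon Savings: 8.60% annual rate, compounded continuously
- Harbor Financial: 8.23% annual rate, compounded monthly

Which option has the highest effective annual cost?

Cedar Financial

Cedar Financial: (1 + 0.0959/365)^365 − 1 = 10.064%
Beacon Savings: e^0.0860 − 1 = 8.981%
Harbor Financial: (1 + 0.0823/12)^12 − 1 = 8.548%
The highest effective annual rate is Cedar Financial at 10.064%.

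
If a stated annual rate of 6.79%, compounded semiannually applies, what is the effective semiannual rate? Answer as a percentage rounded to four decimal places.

With a nominal annual rate compounded semiannually, the periodic rate is the nominal rate divided by 2.
i = 0.0679 / 2 = 0.0339500 = 3.3950%.

3.3950%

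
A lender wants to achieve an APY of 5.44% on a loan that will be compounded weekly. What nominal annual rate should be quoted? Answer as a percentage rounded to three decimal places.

5.300%

(1 + r/52)^52 − 1 = 0.0544, so 1 + r/52 = 1.0544^(1/52).
r/52 = 0.001019, so r = 0.052999 = 5.300%.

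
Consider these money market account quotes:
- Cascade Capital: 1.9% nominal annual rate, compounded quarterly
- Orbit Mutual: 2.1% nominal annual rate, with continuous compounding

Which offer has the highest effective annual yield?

Cascade Capital: (1 + 0.019/4)^4 − 1 = 1.914%
Orbit Mutual: e^0.021 − 1 = 2.122%
The highest effective annual rate is Orbit Mutual at 2.122%.

Orbit Mutual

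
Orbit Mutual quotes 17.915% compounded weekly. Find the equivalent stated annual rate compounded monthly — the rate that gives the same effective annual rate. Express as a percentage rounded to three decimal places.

18.018%

EAR = (1 + 0.17915/52)^52 − 1 = 0.195832.
Solve (1 + r/12)^12 = 1.195832: r/12 = 1.195832^(1/12) − 1 = 0.015015, so r = 0.180181 = 18.018%.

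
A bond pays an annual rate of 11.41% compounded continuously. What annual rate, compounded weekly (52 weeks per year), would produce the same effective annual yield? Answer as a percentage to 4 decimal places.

11.4225%

EAR under continuous compounding: e^0.1141 − 1 = 0.120864.
Solve (1 + r/52)^52 = 1.120864: r/52 = 1.120864^(1/52) − 1 = 0.002197, so r = 0.114225 = 11.4225%.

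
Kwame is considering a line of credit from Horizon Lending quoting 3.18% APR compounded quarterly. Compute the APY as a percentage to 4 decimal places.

EAR = (1 + 0.0318/4)^4 − 1.
= 1.032181 − 1 = 3.2181%.

3.2181%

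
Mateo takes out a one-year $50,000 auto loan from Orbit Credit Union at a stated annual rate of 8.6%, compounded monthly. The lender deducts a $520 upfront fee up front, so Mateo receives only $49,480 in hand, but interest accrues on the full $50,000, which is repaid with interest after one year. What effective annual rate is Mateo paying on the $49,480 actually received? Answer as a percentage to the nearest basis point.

10.09%

Amount owed after one year: 50,000 × (1 + 0.086/12)^12 = 50,000 × 1.089472 = $54,473.61.
Effective rate on net proceeds: 54,473.61 / 49,480 − 1 = 0.100922 = 10.09%.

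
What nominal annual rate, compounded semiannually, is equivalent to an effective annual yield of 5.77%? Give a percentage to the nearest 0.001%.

5.689%

(1 + r/2)^2 − 1 = 0.0577, so 1 + r/2 = 1.0577^(1/2).
r/2 = 0.028445, so r = 0.056891 = 5.689%.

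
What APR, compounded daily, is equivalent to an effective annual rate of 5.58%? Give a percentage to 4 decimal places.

5.4303%

(1 + r/365)^365 − 1 = 0.0558, so 1 + r/365 = 1.0558^(1/365).
r/365 = 0.000149, so r = 0.054303 = 5.4303%.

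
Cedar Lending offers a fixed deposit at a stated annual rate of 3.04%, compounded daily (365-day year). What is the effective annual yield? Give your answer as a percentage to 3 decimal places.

3.087%

EAR = (1 + 0.0304/365)^365 − 1.
= (1 + 0.000083)^365 − 1 = 1.030865 − 1 = 3.087%.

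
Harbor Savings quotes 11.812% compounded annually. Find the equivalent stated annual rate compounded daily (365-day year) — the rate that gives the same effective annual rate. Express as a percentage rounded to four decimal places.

11.1666%

Compounded annually, EAR = nominal = 0.118120.
Solve (1 + r/365)^365 = 1.118120: r/365 = 1.118120^(1/365) − 1 = 0.000306, so r = 0.111666 = 11.1666%.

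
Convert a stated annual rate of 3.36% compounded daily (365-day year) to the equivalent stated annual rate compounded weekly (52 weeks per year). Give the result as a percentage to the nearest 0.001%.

EAR = (1 + 0.0336/365)^365 − 1 = 0.034169.
Solve (1 + r/52)^52 = 1.034169: r/52 = 1.034169^(1/52) − 1 = 0.000646, so r = 0.033609 = 3.361%.

3.361%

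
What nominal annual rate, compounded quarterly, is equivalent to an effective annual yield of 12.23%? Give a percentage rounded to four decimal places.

11.7060%

(1 + r/4)^4 − 1 = 0.1223, so 1 + r/4 = 1.1223^(1/4).
r/4 = 0.029265, so r = 0.117060 = 11.7060%.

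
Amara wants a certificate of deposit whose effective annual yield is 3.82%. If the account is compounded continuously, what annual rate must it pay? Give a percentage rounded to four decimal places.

Continuous: nominal r satisfies e^r − 1 = 0.0382.
r = ln(1 + 0.0382) = ln(1.0382) = 0.037488 = 3.7488%.

3.7488%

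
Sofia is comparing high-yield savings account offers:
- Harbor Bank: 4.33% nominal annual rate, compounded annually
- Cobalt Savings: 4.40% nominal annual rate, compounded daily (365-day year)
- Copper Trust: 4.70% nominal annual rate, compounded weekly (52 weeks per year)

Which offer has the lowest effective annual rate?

Harbor Bank

Harbor Bank: compounded annually, EAR = 4.330%
Cobalt Savings: (1 + 0.0440/365)^365 − 1 = 4.498%
Copper Trust: (1 + 0.0470/52)^52 − 1 = 4.810%
The lowest effective annual rate is Harbor Bank at 4.330%.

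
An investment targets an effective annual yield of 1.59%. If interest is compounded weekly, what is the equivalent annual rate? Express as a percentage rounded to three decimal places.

(1 + r/52)^52 − 1 = 0.0159, so 1 + r/52 = 1.0159^(1/52).
r/52 = 0.000303, so r = 0.015777 = 1.578%.

1.578%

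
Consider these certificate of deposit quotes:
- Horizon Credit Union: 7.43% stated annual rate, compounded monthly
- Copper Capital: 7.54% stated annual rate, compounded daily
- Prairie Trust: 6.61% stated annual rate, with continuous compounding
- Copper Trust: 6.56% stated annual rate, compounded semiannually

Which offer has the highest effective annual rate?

Horizon Credit Union: (1 + 0.0743/12)^12 − 1 = 7.688%
Copper Capital: (1 + 0.0754/365)^365 − 1 = 7.831%
Prairie Trust: e^0.0661 − 1 = 6.833%
Copper Trust: (1 + 0.0656/2)^2 − 1 = 6.668%
The highest effective annual rate is Copper Capital at 7.831%.

Copper Capital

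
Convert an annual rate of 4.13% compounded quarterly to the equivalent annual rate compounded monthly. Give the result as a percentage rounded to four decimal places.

4.1159%

EAR = (1 + 0.0413/4)^4 − 1 = 0.041944.
Solve (1 + r/12)^12 = 1.041944: r/12 = 1.041944^(1/12) − 1 = 0.003430, so r = 0.041159 = 4.1159%.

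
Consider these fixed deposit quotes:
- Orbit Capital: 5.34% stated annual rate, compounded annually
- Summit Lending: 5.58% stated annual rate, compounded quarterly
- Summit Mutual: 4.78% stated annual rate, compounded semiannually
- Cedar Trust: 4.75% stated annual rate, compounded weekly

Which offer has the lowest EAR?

Orbit Capital: compounded annually, EAR = 5.340%
Summit Lending: (1 + 0.0558/4)^4 − 1 = 5.698%
Summit Mutual: (1 + 0.0478/2)^2 − 1 = 4.837%
Cedar Trust: (1 + 0.0475/52)^52 − 1 = 4.862%
The lowest effective annual rate is Summit Mutual at 4.837%.

Summit Mutual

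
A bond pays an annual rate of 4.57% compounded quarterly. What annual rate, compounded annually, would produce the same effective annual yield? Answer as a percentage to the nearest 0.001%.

4.649%

EAR = (1 + 0.0457/4)^4 − 1 = 0.046489.
Compounded annually, the equivalent nominal rate is the EAR itself: 4.649%.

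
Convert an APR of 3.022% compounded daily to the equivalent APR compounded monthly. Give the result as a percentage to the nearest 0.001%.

EAR = (1 + 0.03022/365)^365 − 1 = 0.030680.
Solve (1 + r/12)^12 = 1.030680: r/12 = 1.030680^(1/12) − 1 = 0.002521, so r = 0.030257 = 3.026%.

3.026%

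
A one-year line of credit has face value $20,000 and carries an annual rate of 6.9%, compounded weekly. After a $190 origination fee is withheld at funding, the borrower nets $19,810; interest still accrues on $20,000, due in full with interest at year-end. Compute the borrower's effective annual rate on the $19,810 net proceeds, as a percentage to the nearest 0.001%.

Amount owed after one year: 20,000 × (1 + 0.069/52)^52 = 20,000 × 1.071387 = $21,427.74.
Effective rate on net proceeds: 21,427.74 / 19,810 − 1 = 0.081663 = 8.166%.

8.166%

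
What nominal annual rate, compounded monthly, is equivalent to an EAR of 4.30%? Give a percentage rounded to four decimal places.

(1 + r/12)^12 − 1 = 0.0430, so 1 + r/12 = 1.0430^(1/12).
r/12 = 0.003515, so r = 0.042175 = 4.2175%.

4.2175%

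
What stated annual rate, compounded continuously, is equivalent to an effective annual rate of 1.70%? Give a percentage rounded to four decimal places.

1.6857%

Continuous: nominal r satisfies e^r − 1 = 0.0170.
r = ln(1 + 0.0170) = ln(1.0170) = 0.016857 = 1.6857%.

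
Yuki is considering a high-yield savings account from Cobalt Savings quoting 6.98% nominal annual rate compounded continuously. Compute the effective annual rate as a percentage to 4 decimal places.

With continuous compounding, EAR = e^0.0698 − 1.
e^0.0698 = 1.072294, so EAR = 0.072294 = 7.2294%.

7.2294%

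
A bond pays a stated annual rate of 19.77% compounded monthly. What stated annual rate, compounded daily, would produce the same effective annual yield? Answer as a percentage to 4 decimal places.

19.6142%

EAR = (1 + 0.1977/12)^12 − 1 = 0.216635.
Solve (1 + r/365)^365 = 1.216635: r/365 = 1.216635^(1/365) − 1 = 0.000537, so r = 0.196142 = 19.6142%.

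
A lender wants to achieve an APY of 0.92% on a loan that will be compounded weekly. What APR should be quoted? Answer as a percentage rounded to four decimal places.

(1 + r/52)^52 − 1 = 0.0092, so 1 + r/52 = 1.0092^(1/52).
r/52 = 0.000176, so r = 0.009159 = 0.9159%.

0.9159%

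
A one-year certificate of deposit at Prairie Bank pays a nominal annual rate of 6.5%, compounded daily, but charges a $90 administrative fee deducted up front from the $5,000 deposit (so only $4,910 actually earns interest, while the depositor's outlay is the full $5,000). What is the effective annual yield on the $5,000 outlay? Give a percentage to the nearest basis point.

4.79%

Value after one year: 4,910 × (1 + 0.065/365)^365 = 4,910 × 1.067153 = $5,239.72.
Effective yield on the $5,000 outlay: 5,239.72 / 5,000 − 1 = 0.047944 = 4.79%.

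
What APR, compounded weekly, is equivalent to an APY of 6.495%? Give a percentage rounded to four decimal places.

(1 + r/52)^52 − 1 = 0.06495, so 1 + r/52 = 1.06495^(1/52).
r/52 = 0.001211, so r = 0.062966 = 6.2966%.

6.2966%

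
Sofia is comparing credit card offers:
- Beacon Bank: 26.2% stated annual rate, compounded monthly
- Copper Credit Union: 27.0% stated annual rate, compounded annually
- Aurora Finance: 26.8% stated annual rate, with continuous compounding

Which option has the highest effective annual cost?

Aurora Finance

Beacon Bank: (1 + 0.262/12)^12 − 1 = 29.587%
Copper Credit Union: compounded annually, EAR = 27.000%
Aurora Finance: e^0.268 − 1 = 30.735%
The highest effective annual rate is Aurora Finance at 30.735%.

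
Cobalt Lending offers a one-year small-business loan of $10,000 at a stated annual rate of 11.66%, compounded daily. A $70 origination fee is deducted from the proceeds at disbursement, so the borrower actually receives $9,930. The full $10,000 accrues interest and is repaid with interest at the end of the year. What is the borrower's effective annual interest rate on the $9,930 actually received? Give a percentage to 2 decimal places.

13.16%

Amount owed after one year: 10,000 × (1 + 0.1166/365)^365 = 10,000 × 1.123649 = $11,236.49.
Effective rate on net proceeds: 11,236.49 / 9,930 − 1 = 0.131570 = 13.16%.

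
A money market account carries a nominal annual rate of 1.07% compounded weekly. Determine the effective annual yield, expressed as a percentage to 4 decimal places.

1.0756%

EAR = (1 + 0.0107/52)^52 − 1.
= (1 + 0.000206)^52 − 1 = 1.010756 − 1 = 1.0756%.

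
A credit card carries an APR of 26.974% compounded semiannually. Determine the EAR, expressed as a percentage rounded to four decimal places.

EAR = (1 + 0.26974/2)^2 − 1.
= (1 + 0.134870)^2 − 1 = 1.287930 − 1 = 28.7930%.

28.7930%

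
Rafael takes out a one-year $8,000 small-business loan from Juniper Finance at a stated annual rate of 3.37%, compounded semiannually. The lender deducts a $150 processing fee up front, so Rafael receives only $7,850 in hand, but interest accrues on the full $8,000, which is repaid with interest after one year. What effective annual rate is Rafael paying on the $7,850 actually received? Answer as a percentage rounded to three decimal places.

5.374%

Amount owed after one year: 8,000 × (1 + 0.0337/2)^2 = 8,000 × 1.033984 = $8,271.87.
Effective rate on net proceeds: 8,271.87 / 7,850 − 1 = 0.053742 = 5.374%.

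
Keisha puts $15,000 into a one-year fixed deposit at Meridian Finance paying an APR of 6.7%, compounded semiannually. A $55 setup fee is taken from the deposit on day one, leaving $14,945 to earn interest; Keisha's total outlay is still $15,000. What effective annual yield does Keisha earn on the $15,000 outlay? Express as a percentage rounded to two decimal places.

Value after one year: 14,945 × (1 + 0.067/2)^2 = 14,945 × 1.068122 = $15,963.09.
Effective yield on the $15,000 outlay: 15,963.09 / 15,000 − 1 = 0.064206 = 6.42%.

6.42%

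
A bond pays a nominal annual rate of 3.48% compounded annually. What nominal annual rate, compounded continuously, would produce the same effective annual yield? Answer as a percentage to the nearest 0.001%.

Compounded annually, EAR = nominal = 0.034800.
Equivalent continuous rate: r = ln(1 + 0.034800) = 0.034208 = 3.421%.

3.421%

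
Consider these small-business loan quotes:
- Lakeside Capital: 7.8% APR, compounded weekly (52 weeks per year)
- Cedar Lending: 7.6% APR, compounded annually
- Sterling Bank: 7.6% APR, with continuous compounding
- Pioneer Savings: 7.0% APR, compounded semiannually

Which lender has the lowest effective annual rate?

Pioneer Savings

Lakeside Capital: (1 + 0.078/52)^52 − 1 = 8.106%
Cedar Lending: compounded annually, EAR = 7.600%
Sterling Bank: e^0.076 − 1 = 7.896%
Pioneer Savings: (1 + 0.070/2)^2 − 1 = 7.122%
The lowest effective annual rate is Pioneer Savings at 7.122%.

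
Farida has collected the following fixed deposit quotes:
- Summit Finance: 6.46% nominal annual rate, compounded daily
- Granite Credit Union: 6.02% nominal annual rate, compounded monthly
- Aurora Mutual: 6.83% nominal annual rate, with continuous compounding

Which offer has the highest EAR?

Summit Finance: (1 + 0.0646/365)^365 − 1 = 6.673%
Granite Credit Union: (1 + 0.0602/12)^12 − 1 = 6.189%
Aurora Mutual: e^0.0683 − 1 = 7.069%
The highest effective annual rate is Aurora Mutual at 7.069%.

Aurora Mutual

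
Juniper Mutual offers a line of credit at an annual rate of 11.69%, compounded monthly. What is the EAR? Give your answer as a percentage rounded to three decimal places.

12.337%

EAR = (1 + 0.1169/12)^12 − 1.
= (1 + 0.009742)^12 − 1 = 1.123371 − 1 = 12.337%.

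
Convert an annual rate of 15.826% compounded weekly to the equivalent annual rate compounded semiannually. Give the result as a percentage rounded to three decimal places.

EAR = (1 + 0.15826/52)^52 − 1 = 0.171189.
Solve (1 + r/2)^2 = 1.171189: r/2 = 1.171189^(1/2) − 1 = 0.082215, so r = 0.164430 = 16.443%.

16.443%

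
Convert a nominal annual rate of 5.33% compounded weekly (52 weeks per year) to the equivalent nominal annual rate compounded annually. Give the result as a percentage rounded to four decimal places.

5.4717%

EAR = (1 + 0.0533/52)^52 − 1 = 0.054717.
Compounded annually, the equivalent nominal rate is the EAR itself: 5.4717%.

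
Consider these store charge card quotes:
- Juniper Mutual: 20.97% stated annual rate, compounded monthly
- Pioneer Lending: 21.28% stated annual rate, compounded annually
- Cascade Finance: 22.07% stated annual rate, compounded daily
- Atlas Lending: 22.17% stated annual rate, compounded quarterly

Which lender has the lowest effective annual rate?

Pioneer Lending

Juniper Mutual: (1 + 0.2097/12)^12 − 1 = 23.108%
Pioneer Lending: compounded annually, EAR = 21.280%
Cascade Finance: (1 + 0.2207/365)^365 − 1 = 24.687%
Atlas Lending: (1 + 0.2217/4)^4 − 1 = 24.082%
The lowest effective annual rate is Pioneer Lending at 21.280%.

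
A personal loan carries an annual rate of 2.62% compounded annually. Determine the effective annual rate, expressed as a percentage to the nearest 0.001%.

Annual compounding means the effective rate equals the nominal rate: 2.620%.

2.620%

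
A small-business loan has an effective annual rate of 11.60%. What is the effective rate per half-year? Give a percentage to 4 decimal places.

5.6409%

The per-half-year rate i satisfies (1 + i)^2 = 1 + 0.1160.
i = 1.1160^(1/2) − 1 = 0.0564090 = 5.6409%.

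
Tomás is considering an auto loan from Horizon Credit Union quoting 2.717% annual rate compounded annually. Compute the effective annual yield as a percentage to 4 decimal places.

Annual compounding means the effective rate equals the nominal rate: 2.7170%.

2.7170%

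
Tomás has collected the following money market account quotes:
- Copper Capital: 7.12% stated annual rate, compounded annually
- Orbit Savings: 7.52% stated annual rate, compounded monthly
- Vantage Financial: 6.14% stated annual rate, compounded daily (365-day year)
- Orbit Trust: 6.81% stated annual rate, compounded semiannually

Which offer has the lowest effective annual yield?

Vantage Financial

Copper Capital: compounded annually, EAR = 7.120%
Orbit Savings: (1 + 0.0752/12)^12 − 1 = 7.785%
Vantage Financial: (1 + 0.0614/365)^365 − 1 = 6.332%
Orbit Trust: (1 + 0.0681/2)^2 − 1 = 6.926%
The lowest effective annual rate is Vantage Financial at 6.332%.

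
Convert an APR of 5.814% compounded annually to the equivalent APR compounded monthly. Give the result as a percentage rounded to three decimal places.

Compounded annually, EAR = nominal = 0.058140.
Solve (1 + r/12)^12 = 1.058140: r/12 = 1.058140^(1/12) − 1 = 0.004720, so r = 0.056646 = 5.665%.

5.665%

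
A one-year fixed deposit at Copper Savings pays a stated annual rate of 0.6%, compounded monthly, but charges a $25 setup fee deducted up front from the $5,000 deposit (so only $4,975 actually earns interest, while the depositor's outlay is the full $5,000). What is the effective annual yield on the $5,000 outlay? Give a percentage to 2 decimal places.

Value after one year: 4,975 × (1 + 0.006/12)^12 = 4,975 × 1.006017 = $5,004.93.
Effective yield on the $5,000 outlay: 5,004.93 / 5,000 − 1 = 0.000986 = 0.10%.

0.10%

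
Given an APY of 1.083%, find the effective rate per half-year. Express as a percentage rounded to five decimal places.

The per-half-year rate i satisfies (1 + i)^2 = 1 + 0.01083.
i = 1.01083^(1/2) − 1 = 0.0054004 = 0.54004%.

0.54004%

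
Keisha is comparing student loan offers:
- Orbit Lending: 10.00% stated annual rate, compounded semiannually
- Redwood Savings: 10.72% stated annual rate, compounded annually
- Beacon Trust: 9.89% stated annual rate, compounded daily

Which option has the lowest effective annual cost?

Orbit Lending

Orbit Lending: (1 + 0.1000/2)^2 − 1 = 10.250%
Redwood Savings: compounded annually, EAR = 10.720%
Beacon Trust: (1 + 0.0989/365)^365 − 1 = 10.394%
The lowest effective annual rate is Orbit Lending at 10.250%.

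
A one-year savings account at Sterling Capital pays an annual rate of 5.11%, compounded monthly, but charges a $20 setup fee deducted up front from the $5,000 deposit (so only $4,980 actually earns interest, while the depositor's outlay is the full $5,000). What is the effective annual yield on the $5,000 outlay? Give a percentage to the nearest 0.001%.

Value after one year: 4,980 × (1 + 0.0511/12)^12 = 4,980 × 1.052314 = $5,240.52.
Effective yield on the $5,000 outlay: 5,240.52 / 5,000 − 1 = 0.048105 = 4.810%.

4.810%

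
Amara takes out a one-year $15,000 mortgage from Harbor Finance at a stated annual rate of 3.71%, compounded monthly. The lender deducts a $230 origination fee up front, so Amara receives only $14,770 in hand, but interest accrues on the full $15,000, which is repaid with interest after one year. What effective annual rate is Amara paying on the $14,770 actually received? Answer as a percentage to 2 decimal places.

5.39%

Amount owed after one year: 15,000 × (1 + 0.0371/12)^12 = 15,000 × 1.037737 = $15,566.06.
Effective rate on net proceeds: 15,566.06 / 14,770 − 1 = 0.053897 = 5.39%.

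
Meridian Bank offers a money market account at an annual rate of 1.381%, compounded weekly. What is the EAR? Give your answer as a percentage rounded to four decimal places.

EAR = (1 + 0.01381/52)^52 − 1.
= 1.013904 − 1 = 1.3904%.

1.3904%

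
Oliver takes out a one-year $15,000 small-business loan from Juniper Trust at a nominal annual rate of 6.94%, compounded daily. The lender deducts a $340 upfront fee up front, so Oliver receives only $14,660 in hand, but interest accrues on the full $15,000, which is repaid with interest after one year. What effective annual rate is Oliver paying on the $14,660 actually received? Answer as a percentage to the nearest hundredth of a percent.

9.67%

Amount owed after one year: 15,000 × (1 + 0.0694/365)^365 = 15,000 × 1.071858 = $16,077.87.
Effective rate on net proceeds: 16,077.87 / 14,660 − 1 = 0.096717 = 9.67%.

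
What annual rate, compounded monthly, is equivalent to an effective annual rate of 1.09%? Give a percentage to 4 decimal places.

(1 + r/12)^12 − 1 = 0.0109, so 1 + r/12 = 1.0109^(1/12).
r/12 = 0.000904, so r = 0.010846 = 1.0846%.

1.0846%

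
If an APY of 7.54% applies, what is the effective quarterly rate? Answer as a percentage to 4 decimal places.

The per-quarter rate i satisfies (1 + i)^4 = 1 + 0.0754.
i = 1.0754^(1/4) − 1 = 0.0183393 = 1.8339%.

1.8339%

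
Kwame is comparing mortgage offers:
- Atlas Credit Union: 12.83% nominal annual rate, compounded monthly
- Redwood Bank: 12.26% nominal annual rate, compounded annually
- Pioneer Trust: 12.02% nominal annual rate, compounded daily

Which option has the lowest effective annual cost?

Redwood Bank

Atlas Credit Union: (1 + 0.1283/12)^12 − 1 = 13.612%
Redwood Bank: compounded annually, EAR = 12.260%
Pioneer Trust: (1 + 0.1202/365)^365 − 1 = 12.770%
The lowest effective annual rate is Redwood Bank at 12.260%.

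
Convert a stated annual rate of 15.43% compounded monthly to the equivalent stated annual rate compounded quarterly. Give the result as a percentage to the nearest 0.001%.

EAR = (1 + 0.1543/12)^12 − 1 = 0.165694.
Solve (1 + r/4)^4 = 1.165694: r/4 = 1.165694^(1/4) − 1 = 0.039073, so r = 0.156293 = 15.629%.

15.629%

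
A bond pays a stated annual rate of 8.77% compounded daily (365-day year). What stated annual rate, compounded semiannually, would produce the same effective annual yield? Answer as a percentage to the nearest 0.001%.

EAR = (1 + 0.0877/365)^365 − 1 = 0.091649.
Solve (1 + r/2)^2 = 1.091649: r/2 = 1.091649^(1/2) − 1 = 0.044820, so r = 0.089640 = 8.964%.

8.964%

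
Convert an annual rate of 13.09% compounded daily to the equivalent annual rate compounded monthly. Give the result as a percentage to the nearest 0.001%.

13.159%

EAR = (1 + 0.1309/365)^365 − 1 = 0.139827.
Solve (1 + r/12)^12 = 1.139827: r/12 = 1.139827^(1/12) − 1 = 0.010966, so r = 0.131593 = 13.159%.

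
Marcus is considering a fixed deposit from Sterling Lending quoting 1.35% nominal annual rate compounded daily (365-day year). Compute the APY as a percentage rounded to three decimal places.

EAR = (1 + 0.0135/365)^365 − 1.
= (1 + 0.000037)^365 − 1 = 1.013591 − 1 = 1.359%.

1.359%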